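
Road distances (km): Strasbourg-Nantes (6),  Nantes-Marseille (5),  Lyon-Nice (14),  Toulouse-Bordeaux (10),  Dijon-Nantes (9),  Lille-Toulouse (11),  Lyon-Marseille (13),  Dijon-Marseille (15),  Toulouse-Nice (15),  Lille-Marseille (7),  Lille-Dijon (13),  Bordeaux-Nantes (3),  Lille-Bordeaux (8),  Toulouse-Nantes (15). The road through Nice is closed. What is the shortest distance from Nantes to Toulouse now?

13

Comparing a few candidate routes:
Nantes→Bordeaux→Toulouse: 3 + 10 = 13
Nantes→Toulouse: 15
Nantes→Marseille→Lille→Toulouse: 5 + 7 + 11 = 23
Nantes→Bordeaux→Lille→Toulouse: 3 + 8 + 11 = 22
Best route has total 13 km.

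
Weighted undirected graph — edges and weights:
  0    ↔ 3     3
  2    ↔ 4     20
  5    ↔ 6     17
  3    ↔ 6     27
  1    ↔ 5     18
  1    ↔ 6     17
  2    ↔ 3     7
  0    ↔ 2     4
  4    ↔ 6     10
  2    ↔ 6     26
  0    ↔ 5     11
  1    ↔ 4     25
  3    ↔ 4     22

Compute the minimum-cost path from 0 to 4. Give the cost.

Comparing a few candidate routes:
0-3-2-4: 3 + 7 + 20 = 30
0-3-4: 3 + 22 = 25
0-2-4: 4 + 20 = 24
Shortest: 24.

24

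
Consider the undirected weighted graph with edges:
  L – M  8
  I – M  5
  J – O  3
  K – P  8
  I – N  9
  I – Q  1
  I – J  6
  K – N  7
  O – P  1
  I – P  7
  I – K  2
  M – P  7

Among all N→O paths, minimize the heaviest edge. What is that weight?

Comparing a few candidate routes:
N → K → P → M → I → J → O: max(7, 8, 7, 5, 6, 3) = 8
N → K → I → M → P → O: max(7, 2, 5, 7, 1) = 7
N → K → I → P → O: max(7, 2, 7, 1) = 7
N → K → I → J → O: max(7, 2, 6, 3) = 7
N → K → P → I → J → O: max(7, 8, 7, 6, 3) = 8
N → K → P → O: max(7, 8, 1) = 8
Best route has worst link 7.

7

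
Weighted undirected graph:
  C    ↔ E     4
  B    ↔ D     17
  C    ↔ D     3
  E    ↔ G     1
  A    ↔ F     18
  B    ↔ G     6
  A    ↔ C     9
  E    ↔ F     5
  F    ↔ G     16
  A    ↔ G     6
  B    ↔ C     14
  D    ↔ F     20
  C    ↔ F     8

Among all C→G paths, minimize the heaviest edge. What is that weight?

Checking several routes:
C -> A -> G: max(9, 6) = 9
C -> E -> G: max(4, 1) = 4
C -> F -> E -> G: max(8, 5, 1) = 8
C -> B -> G: max(14, 6) = 14
Best route has worst link 4.

4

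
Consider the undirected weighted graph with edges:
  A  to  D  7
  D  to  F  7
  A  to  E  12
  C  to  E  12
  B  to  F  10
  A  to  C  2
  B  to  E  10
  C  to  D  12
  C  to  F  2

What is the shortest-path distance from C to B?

12

A few of the C→B routes:
C-F-B: 2 + 10 = 12
C-E-B: 12 + 10 = 22
C-A-E-B: 2 + 12 + 10 = 24
Shortest: 12.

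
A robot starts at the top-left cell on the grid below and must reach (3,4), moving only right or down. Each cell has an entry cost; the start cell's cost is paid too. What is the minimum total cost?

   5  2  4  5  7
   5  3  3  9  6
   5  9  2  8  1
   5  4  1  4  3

23

Best path: r0c0→r0c1→r1c1→r1c2→r2c2→r3c2→r3c3→r3c4
Cost: 5 + 2 + 3 + 3 + 2 + 1 + 4 + 3 = 23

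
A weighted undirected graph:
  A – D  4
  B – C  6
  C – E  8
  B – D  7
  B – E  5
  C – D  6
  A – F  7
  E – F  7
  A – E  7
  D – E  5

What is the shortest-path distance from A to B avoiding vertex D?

Routes from A to B avoiding D:
A→F→E→B: 7 + 7 + 5 = 19
A→E→C→B: 7 + 8 + 6 = 21
A→E→B: 7 + 5 = 12
A→F→E→C→B: 7 + 7 + 8 + 6 = 28
Shortest: 12.

12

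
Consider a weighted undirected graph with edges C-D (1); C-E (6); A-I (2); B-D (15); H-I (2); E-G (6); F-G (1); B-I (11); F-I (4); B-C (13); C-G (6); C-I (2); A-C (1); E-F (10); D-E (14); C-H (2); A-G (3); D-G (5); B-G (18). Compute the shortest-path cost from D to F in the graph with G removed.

Some routes from D to F avoiding G:
D - E - F: 14 + 10 = 24
D - C - H - I - F: 1 + 2 + 2 + 4 = 9
D - C - A - I - F: 1 + 1 + 2 + 4 = 8
D - C - I - F: 1 + 2 + 4 = 7
D - C - E - F: 1 + 6 + 10 = 17
The minimum is 7.

7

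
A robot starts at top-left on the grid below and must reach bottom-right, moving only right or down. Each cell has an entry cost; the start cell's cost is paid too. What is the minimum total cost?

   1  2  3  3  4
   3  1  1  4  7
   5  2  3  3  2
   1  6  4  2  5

Best path: [0,0] → [0,1] → [1,1] → [1,2] → [2,2] → [2,3] → [2,4] → [3,4]
Cost: 1 + 2 + 1 + 1 + 3 + 3 + 2 + 5 = 18

18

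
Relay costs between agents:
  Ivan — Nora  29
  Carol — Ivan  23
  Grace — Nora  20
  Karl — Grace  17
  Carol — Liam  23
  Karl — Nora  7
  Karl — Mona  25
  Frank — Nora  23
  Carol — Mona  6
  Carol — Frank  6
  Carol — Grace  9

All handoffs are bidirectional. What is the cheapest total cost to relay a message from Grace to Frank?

Checking several routes:
Grace-Carol-Frank: 9 + 6 = 15
Grace-Karl-Mona-Carol-Frank: 17 + 25 + 6 + 6 = 54
Grace-Nora-Frank: 20 + 23 = 43
Grace-Karl-Nora-Frank: 17 + 7 + 23 = 47
Grace-Carol-Mona-Karl-Nora-Frank: 9 + 6 + 25 + 7 + 23 = 70
Grace-Nora-Karl-Mona-Carol-Frank: 20 + 7 + 25 + 6 + 6 = 64
The minimum is 15.

15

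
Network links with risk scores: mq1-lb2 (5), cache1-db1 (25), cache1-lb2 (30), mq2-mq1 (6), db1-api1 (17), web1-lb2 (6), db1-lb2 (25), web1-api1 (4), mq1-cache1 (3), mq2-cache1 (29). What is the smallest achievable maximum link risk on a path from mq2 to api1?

6

Comparing a few candidate routes:
mq2→mq1→lb2→web1→api1: max(6, 5, 6, 4) = 6
mq2→mq1→cache1→db1→api1: max(6, 3, 25, 17) = 25
mq2→mq1→cache1→db1→lb2→web1→api1: max(6, 3, 25, 25, 6, 4) = 25
The minimum achievable maximum is 6.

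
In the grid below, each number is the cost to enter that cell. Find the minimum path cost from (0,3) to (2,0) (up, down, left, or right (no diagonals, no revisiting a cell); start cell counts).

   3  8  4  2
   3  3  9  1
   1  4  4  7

Path r0c3 -> r1c3 -> r1c2 -> r1c1 -> r1c0 -> r2c0: 2 + 1 + 9 + 3 + 3 + 1 = 19.

19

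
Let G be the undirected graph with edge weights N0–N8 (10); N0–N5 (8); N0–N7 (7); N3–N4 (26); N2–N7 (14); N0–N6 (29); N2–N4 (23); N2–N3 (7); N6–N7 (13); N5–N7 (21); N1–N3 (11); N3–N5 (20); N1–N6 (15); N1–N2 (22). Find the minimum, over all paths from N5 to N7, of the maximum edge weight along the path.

Checking several routes:
N5 -> N0 -> N7: max(8, 7) = 8
N5 -> N3 -> N1 -> N6 -> N7: max(20, 11, 15, 13) = 20
N5 -> N3 -> N2 -> N1 -> N6 -> N7: max(20, 7, 22, 15, 13) = 22
N5 -> N7: max(21) = 21
N5 -> N3 -> N2 -> N7: max(20, 7, 14) = 20
The minimum achievable maximum is 8.

8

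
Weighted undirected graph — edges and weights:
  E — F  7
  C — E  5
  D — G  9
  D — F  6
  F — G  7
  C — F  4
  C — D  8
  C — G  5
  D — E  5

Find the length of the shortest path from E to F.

7

Some routes from E to F:
E→D→F: 5 + 6 = 11
E→D→C→F: 5 + 8 + 4 = 17
E→C→G→F: 5 + 5 + 7 = 17
E→C→D→F: 5 + 8 + 6 = 19
E→C→F: 5 + 4 = 9
E→F: 7
Best route has total 7.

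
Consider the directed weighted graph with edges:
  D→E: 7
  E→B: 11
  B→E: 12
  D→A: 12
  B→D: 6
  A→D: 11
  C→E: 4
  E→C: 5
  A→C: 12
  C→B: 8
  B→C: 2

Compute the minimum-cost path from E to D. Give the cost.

Candidate routes:
E - B - D: 11 + 6 = 17
E - C - B - D: 5 + 8 + 6 = 19
The minimum is 17.

17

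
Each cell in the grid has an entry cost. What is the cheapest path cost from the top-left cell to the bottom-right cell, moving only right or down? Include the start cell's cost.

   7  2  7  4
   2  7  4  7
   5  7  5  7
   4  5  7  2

32

Cheapest: [0,0] -> [1,0] -> [2,0] -> [3,0] -> [3,1] -> [3,2] -> [3,3]
  7 + 2 + 5 + 4 + 5 + 7 + 2 = 32
For comparison, the top-then-right route costs 36.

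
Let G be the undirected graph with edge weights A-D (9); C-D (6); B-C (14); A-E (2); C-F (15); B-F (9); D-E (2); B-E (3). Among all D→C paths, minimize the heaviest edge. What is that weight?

Comparing a few candidate routes:
D→C: max(6) = 6
D→E→B→C: max(2, 3, 14) = 14
D→A→E→B→C: max(9, 2, 3, 14) = 14
Best route has worst link 6.

6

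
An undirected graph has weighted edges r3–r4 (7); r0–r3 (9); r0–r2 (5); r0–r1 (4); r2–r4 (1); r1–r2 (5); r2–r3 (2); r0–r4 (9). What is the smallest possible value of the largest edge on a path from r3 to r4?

2

Comparing a few candidate routes:
r3 -> r4: max(7) = 7
r3 -> r2 -> r4: max(2, 1) = 2
r3 -> r0 -> r4: max(9, 9) = 9
r3 -> r0 -> r1 -> r2 -> r4: max(9, 4, 5, 1) = 9
r3 -> r0 -> r2 -> r4: max(9, 5, 1) = 9
r3 -> r2 -> r0 -> r4: max(2, 5, 9) = 9
Smallest bottleneck: 2.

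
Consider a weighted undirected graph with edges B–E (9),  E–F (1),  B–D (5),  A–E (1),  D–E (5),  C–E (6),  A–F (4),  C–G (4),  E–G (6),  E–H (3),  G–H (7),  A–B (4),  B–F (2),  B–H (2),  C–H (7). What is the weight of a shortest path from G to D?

11

Comparing a few candidate routes:
G-E-D: 6 + 5 = 11
G-H-B-D: 7 + 2 + 5 = 14
G-E-F-B-D: 6 + 1 + 2 + 5 = 14
Best route has total 11.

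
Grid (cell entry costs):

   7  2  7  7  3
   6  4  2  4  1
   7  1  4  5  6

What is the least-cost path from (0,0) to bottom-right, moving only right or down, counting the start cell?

Take [0,0] [0,1] [1,1] [1,2] [1,3] [1,4] [2,4] for a total of 7 + 2 + 4 + 2 + 4 + 1 + 6 = 26.
(Top row then right column would cost 33.)

26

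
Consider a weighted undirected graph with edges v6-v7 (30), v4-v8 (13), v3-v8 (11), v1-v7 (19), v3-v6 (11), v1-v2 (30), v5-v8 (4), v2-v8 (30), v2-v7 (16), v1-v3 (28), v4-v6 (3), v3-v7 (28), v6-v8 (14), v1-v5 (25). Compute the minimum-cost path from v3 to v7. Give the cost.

A few of the v3→v7 routes:
v3 -> v1 -> v7: 28 + 19 = 47
v3 -> v7: 28
v3 -> v6 -> v7: 11 + 30 = 41
The minimum is 28.

28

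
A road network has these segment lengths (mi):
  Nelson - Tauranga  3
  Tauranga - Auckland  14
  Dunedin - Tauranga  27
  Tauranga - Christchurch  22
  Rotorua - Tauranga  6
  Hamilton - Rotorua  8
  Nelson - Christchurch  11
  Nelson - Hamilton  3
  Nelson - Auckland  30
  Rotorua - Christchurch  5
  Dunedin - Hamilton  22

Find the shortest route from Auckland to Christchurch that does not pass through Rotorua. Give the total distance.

Paths from Auckland to Christchurch avoiding Rotorua:
Auckland -> Tauranga -> Nelson -> Christchurch: 14 + 3 + 11 = 28
Auckland -> Nelson -> Christchurch: 30 + 11 = 41
Auckland -> Tauranga -> Dunedin -> Hamilton -> Nelson -> Christchurch: 14 + 27 + 22 + 3 + 11 = 77
Auckland -> Nelson -> Tauranga -> Christchurch: 30 + 3 + 22 = 55
Auckland -> Nelson -> Hamilton -> Dunedin -> Tauranga -> Christchurch: 30 + 3 + 22 + 27 + 22 = 104
Auckland -> Tauranga -> Christchurch: 14 + 22 = 36
Shortest: 28 mi.

28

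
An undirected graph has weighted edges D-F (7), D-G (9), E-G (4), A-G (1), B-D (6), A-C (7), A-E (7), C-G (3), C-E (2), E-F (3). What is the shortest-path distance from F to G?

Paths from F to G:
F → E → G: 3 + 4 = 7
F → E → C → A → G: 3 + 2 + 7 + 1 = 13
F → D → G: 7 + 9 = 16
F → E → A → G: 3 + 7 + 1 = 11
F → E → A → C → G: 3 + 7 + 7 + 3 = 20
F → E → C → G: 3 + 2 + 3 = 8
Shortest: 7.

7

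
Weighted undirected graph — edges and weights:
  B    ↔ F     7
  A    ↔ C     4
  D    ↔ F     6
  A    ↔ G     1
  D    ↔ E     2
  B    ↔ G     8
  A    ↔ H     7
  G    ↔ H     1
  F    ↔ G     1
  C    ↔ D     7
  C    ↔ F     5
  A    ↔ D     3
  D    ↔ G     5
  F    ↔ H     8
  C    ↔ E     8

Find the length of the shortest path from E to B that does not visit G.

15

A few of the E→B routes:
E - D - A - C - F - B: 2 + 3 + 4 + 5 + 7 = 21
E - D - F - B: 2 + 6 + 7 = 15
E - C - F - B: 8 + 5 + 7 = 20
Shortest: 15.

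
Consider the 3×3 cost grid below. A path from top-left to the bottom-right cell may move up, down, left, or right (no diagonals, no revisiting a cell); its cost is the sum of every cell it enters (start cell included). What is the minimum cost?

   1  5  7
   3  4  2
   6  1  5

14

Cheapest: r0c0 → r1c0 → r1c1 → r2c1 → r2c2
  1 + 3 + 4 + 1 + 5 = 14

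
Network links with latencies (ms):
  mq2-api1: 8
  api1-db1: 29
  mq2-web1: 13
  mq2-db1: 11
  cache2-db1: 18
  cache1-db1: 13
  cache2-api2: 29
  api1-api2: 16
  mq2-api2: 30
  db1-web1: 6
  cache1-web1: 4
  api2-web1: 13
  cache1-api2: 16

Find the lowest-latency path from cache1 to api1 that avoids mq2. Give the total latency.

32

Checking several routes:
cache1 → web1 → db1 → api1: 4 + 6 + 29 = 39
cache1 → web1 → api2 → api1: 4 + 13 + 16 = 33
cache1 → api2 → api1: 16 + 16 = 32
The minimum is 32 ms.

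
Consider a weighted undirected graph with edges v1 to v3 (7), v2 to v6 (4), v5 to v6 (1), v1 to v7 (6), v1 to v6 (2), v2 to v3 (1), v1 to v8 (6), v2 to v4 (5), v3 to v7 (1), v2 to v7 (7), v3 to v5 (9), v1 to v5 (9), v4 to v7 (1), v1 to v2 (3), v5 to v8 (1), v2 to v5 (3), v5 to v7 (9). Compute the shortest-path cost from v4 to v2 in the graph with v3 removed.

5

Some routes from v4 to v2 avoiding v3:
v4-v7-v2: 1 + 7 = 8
v4-v7-v1-v2: 1 + 6 + 3 = 10
v4-v7-v1-v6-v2: 1 + 6 + 2 + 4 = 13
v4-v2: 5
Best route has total 5.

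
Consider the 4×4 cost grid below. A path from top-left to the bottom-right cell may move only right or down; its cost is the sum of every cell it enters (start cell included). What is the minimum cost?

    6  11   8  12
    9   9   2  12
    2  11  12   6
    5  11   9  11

Path (0,0)→(1,0)→(2,0)→(3,0)→(3,1)→(3,2)→(3,3): 6 + 9 + 2 + 5 + 11 + 9 + 11 = 53.

53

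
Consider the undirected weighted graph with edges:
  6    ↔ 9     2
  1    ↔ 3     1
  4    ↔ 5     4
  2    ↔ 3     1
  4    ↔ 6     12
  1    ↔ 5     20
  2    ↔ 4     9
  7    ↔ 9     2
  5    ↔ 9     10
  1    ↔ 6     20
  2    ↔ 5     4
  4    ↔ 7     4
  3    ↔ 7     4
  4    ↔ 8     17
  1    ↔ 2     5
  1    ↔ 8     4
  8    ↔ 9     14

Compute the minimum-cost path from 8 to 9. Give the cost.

Checking several routes:
8-1-3-7-9: 4 + 1 + 4 + 2 = 11
8-1-3-2-5-9: 4 + 1 + 1 + 4 + 10 = 20
8-1-3-2-5-4-7-9: 4 + 1 + 1 + 4 + 4 + 4 + 2 = 20
8-9: 14
8-1-2-3-7-9: 4 + 5 + 1 + 4 + 2 = 16
Best route has total 11.

11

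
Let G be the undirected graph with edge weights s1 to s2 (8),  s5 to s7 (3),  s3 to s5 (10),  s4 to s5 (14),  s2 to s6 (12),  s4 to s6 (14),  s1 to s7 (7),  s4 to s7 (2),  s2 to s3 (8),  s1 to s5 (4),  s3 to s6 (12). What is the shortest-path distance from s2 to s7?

15

Checking several routes:
s2-s3-s5-s1-s7: 8 + 10 + 4 + 7 = 29
s2-s6-s4-s7: 12 + 14 + 2 = 28
s2-s1-s7: 8 + 7 = 15
s2-s1-s5-s4-s7: 8 + 4 + 14 + 2 = 28
s2-s1-s5-s7: 8 + 4 + 3 = 15
s2-s3-s5-s7: 8 + 10 + 3 = 21
Best route has total 15.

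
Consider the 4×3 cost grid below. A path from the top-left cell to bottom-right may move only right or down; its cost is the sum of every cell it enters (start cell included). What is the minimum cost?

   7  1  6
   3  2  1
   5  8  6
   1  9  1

Path [0,0] -> [0,1] -> [1,1] -> [1,2] -> [2,2] -> [3,2]: 7 + 1 + 2 + 1 + 6 + 1 = 18.
(Top row then right column would cost 22.)

18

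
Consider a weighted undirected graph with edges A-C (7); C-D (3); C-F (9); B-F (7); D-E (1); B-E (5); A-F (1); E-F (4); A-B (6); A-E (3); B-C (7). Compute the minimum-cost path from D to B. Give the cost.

Comparing a few candidate routes:
D-E-B: 1 + 5 = 6
D-E-F-A-B: 1 + 4 + 1 + 6 = 12
D-E-A-F-B: 1 + 3 + 1 + 7 = 12
D-C-B: 3 + 7 = 10
D-E-A-B: 1 + 3 + 6 = 10
D-E-F-B: 1 + 4 + 7 = 12
The minimum is 6.

6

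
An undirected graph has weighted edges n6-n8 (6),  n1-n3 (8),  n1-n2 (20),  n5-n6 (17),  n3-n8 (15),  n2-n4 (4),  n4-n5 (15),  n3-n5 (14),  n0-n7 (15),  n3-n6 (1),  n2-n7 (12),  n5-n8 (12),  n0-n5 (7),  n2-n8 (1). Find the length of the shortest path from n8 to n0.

A few of the n8→n0 routes:
n8→n2→n7→n0: 1 + 12 + 15 = 28
n8→n2→n4→n5→n0: 1 + 4 + 15 + 7 = 27
n8→n5→n0: 12 + 7 = 19
n8→n6→n3→n5→n0: 6 + 1 + 14 + 7 = 28
n8→n6→n5→n0: 6 + 17 + 7 = 30
Best route has total 19.

19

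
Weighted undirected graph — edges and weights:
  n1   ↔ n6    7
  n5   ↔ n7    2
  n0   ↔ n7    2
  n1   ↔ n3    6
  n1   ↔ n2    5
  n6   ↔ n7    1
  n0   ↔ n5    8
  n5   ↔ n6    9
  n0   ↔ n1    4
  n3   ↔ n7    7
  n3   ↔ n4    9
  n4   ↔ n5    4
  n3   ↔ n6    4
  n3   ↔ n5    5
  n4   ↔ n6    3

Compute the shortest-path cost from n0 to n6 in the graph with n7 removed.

A few of the n0→n6 routes:
n0 - n5 - n4 - n6: 8 + 4 + 3 = 15
n0 - n1 - n6: 4 + 7 = 11
n0 - n1 - n3 - n6: 4 + 6 + 4 = 14
The minimum is 11.

11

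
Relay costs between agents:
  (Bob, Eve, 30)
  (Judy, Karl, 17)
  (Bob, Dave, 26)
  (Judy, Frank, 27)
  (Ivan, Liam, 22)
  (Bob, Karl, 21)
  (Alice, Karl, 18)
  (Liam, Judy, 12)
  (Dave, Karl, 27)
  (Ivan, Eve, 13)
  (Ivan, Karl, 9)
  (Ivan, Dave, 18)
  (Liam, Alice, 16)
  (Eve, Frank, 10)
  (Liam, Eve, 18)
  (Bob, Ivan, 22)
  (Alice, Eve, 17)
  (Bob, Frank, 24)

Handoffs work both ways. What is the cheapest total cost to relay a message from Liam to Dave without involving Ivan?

56

Comparing a few candidate routes:
Liam→Eve→Bob→Dave: 18 + 30 + 26 = 74
Liam→Alice→Karl→Dave: 16 + 18 + 27 = 61
Liam→Judy→Karl→Dave: 12 + 17 + 27 = 56
The minimum is 56.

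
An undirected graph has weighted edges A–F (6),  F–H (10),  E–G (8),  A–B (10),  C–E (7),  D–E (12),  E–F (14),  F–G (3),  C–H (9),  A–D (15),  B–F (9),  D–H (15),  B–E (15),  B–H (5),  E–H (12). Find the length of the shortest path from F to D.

Some routes from F to D:
F → G → E → D: 3 + 8 + 12 = 23
F → H → D: 10 + 15 = 25
F → A → D: 6 + 15 = 21
The minimum is 21.

21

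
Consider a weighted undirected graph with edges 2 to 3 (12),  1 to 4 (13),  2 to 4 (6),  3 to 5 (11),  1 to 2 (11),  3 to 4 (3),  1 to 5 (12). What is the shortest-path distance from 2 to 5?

Comparing a few candidate routes:
2 - 4 - 1 - 5: 6 + 13 + 12 = 31
2 - 3 - 5: 12 + 11 = 23
2 - 4 - 3 - 5: 6 + 3 + 11 = 20
2 - 1 - 5: 11 + 12 = 23
2 - 1 - 4 - 3 - 5: 11 + 13 + 3 + 11 = 38
Shortest: 20.

20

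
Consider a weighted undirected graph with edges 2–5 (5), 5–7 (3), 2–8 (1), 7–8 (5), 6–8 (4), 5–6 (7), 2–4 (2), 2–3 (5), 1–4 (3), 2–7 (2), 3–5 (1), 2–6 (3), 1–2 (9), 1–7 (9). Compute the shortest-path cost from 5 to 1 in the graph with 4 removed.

Checking several routes:
5→7→1: 3 + 9 = 12
5→2→1: 5 + 9 = 14
5→3→2→1: 1 + 5 + 9 = 15
5→7→2→1: 3 + 2 + 9 = 14
Best route has total 12.

12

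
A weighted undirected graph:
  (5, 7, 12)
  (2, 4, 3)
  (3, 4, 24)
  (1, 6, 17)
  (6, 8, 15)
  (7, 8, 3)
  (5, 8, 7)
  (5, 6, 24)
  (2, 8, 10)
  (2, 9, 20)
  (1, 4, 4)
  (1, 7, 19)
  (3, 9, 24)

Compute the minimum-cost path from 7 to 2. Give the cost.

Some routes from 7 to 2:
7-8-6-1-4-2: 3 + 15 + 17 + 4 + 3 = 42
7-1-4-2: 19 + 4 + 3 = 26
7-8-5-6-1-4-2: 3 + 7 + 24 + 17 + 4 + 3 = 58
7-5-8-2: 12 + 7 + 10 = 29
7-5-8-6-1-4-2: 12 + 7 + 15 + 17 + 4 + 3 = 58
7-8-2: 3 + 10 = 13
The minimum is 13.

13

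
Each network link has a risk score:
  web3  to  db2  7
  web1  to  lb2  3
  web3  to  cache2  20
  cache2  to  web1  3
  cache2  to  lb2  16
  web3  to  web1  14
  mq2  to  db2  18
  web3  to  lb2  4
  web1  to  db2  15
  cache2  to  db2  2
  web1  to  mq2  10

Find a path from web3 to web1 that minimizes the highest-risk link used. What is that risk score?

4

Checking several routes:
web3→web1: max(14) = 14
web3→lb2→web1: max(4, 3) = 4
web3→db2→cache2→lb2→web1: max(7, 2, 16, 3) = 16
web3→db2→cache2→web1: max(7, 2, 3) = 7
web3→db2→web1: max(7, 15) = 15
Best route has worst link 4.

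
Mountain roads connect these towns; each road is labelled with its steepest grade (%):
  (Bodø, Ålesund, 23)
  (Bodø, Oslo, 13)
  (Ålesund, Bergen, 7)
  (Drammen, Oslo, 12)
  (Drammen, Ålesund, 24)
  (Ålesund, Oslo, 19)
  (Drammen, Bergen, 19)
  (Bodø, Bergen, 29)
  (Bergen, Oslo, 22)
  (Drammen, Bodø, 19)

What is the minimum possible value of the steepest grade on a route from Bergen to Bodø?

Comparing a few candidate routes:
Bergen-Ålesund-Oslo-Bodø: max(7, 19, 13) = 19
Bergen-Drammen-Bodø: max(19, 19) = 19
Bergen-Ålesund-Oslo-Drammen-Bodø: max(7, 19, 12, 19) = 19
Bergen-Oslo-Bodø: max(22, 13) = 22
Bergen-Drammen-Oslo-Bodø: max(19, 12, 13) = 19
Bergen-Oslo-Drammen-Bodø: max(22, 12, 19) = 22
Best route has worst link 19%.

19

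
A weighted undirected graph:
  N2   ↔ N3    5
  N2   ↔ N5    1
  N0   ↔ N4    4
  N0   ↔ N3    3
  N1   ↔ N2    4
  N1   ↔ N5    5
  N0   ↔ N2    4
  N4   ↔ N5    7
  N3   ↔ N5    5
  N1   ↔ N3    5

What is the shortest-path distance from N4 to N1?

Comparing a few candidate routes:
N4 - N5 - N1: 7 + 5 = 12
N4 - N0 - N3 - N1: 4 + 3 + 5 = 12
N4 - N0 - N2 - N5 - N1: 4 + 4 + 1 + 5 = 14
N4 - N0 - N2 - N1: 4 + 4 + 4 = 12
N4 - N5 - N2 - N1: 7 + 1 + 4 = 12
Best route has total 12.

12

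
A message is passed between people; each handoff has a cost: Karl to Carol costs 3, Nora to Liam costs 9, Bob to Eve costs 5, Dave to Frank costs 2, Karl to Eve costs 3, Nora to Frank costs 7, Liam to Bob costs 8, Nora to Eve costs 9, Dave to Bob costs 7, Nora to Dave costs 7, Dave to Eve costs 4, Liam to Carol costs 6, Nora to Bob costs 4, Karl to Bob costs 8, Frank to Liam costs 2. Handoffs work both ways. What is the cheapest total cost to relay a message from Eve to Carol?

6

Some routes from Eve to Carol:
Eve-Bob-Karl-Carol: 5 + 8 + 3 = 16
Eve-Dave-Frank-Liam-Carol: 4 + 2 + 2 + 6 = 14
Eve-Karl-Carol: 3 + 3 = 6
The minimum is 6.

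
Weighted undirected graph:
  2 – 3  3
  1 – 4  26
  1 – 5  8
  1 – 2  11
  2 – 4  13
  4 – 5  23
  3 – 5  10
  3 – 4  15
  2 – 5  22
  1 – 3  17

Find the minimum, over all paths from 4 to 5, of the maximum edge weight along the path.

13

A few of the 4→5 routes:
4 - 2 - 3 - 5: max(13, 3, 10) = 13
4 - 2 - 1 - 5: max(13, 11, 8) = 13
4 - 3 - 5: max(15, 10) = 15
Best route has worst link 13.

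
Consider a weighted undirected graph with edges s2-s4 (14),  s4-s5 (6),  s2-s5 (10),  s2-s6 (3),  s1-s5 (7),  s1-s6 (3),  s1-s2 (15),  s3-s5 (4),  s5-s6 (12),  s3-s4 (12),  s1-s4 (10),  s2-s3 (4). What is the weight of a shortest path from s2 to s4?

Checking several routes:
s2-s5-s4: 10 + 6 = 16
s2-s4: 14
s2-s3-s5-s4: 4 + 4 + 6 = 14
s2-s6-s1-s4: 3 + 3 + 10 = 16
s2-s3-s4: 4 + 12 = 16
The minimum is 14.

14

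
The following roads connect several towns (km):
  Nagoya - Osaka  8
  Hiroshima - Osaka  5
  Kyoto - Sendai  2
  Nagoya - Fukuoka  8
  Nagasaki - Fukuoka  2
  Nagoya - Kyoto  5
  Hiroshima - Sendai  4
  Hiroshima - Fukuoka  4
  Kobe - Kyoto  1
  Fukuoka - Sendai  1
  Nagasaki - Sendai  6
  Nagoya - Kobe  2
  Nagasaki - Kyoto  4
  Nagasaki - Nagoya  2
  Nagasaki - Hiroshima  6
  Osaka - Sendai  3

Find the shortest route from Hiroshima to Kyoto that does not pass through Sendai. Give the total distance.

Comparing a few candidate routes:
Hiroshima→Fukuoka→Nagasaki→Nagoya→Kyoto: 4 + 2 + 2 + 5 = 13
Hiroshima→Nagasaki→Kyoto: 6 + 4 = 10
Hiroshima→Fukuoka→Nagasaki→Kyoto: 4 + 2 + 4 = 10
Hiroshima→Nagasaki→Nagoya→Kyoto: 6 + 2 + 5 = 13
Hiroshima→Fukuoka→Nagasaki→Nagoya→Kobe→Kyoto: 4 + 2 + 2 + 2 + 1 = 11
Hiroshima→Nagasaki→Nagoya→Kobe→Kyoto: 6 + 2 + 2 + 1 = 11
Best route has total 10 km.

10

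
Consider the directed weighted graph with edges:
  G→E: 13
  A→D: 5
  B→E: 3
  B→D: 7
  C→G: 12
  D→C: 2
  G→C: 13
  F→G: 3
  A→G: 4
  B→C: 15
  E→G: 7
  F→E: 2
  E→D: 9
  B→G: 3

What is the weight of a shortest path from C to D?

Paths from C to D:
C - G - E - D: 12 + 13 + 9 = 34
Best route has total 34.

34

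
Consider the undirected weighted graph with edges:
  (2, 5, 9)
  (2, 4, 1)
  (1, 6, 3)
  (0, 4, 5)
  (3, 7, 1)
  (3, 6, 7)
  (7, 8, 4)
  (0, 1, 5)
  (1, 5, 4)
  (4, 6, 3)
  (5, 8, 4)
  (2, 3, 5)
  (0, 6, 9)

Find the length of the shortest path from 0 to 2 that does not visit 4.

18

Comparing a few candidate routes:
0 - 6 - 3 - 2: 9 + 7 + 5 = 21
0 - 1 - 6 - 3 - 2: 5 + 3 + 7 + 5 = 20
0 - 1 - 5 - 8 - 7 - 3 - 2: 5 + 4 + 4 + 4 + 1 + 5 = 23
0 - 1 - 5 - 2: 5 + 4 + 9 = 18
The minimum is 18.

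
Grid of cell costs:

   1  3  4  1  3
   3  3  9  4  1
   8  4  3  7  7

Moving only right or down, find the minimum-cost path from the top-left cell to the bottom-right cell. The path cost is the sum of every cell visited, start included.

20

Path r0c0 → r0c1 → r0c2 → r0c3 → r0c4 → r1c4 → r2c4: 1 + 3 + 4 + 1 + 3 + 1 + 7 = 20.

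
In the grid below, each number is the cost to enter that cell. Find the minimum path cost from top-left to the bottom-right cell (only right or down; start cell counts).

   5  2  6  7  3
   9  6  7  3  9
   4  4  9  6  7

Take r0c0 → r0c1 → r0c2 → r0c3 → r1c3 → r2c3 → r2c4 for a total of 5 + 2 + 6 + 7 + 3 + 6 + 7 = 36.

36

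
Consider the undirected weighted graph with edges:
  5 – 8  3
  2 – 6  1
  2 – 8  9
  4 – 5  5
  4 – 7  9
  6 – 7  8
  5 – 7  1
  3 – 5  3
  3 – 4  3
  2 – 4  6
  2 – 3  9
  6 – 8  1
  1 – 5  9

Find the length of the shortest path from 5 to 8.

Checking several routes:
5-3-4-2-6-8: 3 + 3 + 6 + 1 + 1 = 14
5-8: 3
5-3-2-6-8: 3 + 9 + 1 + 1 = 14
5-4-2-6-8: 5 + 6 + 1 + 1 = 13
5-7-6-8: 1 + 8 + 1 = 10
The minimum is 3.

3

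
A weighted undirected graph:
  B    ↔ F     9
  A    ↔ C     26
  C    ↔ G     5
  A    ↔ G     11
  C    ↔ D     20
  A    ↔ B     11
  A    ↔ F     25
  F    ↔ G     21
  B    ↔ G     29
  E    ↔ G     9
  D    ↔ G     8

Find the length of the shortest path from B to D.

A few of the B→D routes:
B→F→G→D: 9 + 21 + 8 = 38
B→G→D: 29 + 8 = 37
B→F→A→G→D: 9 + 25 + 11 + 8 = 53
B→A→G→C→D: 11 + 11 + 5 + 20 = 47
B→A→C→G→D: 11 + 26 + 5 + 8 = 50
B→A→G→D: 11 + 11 + 8 = 30
Shortest: 30.

30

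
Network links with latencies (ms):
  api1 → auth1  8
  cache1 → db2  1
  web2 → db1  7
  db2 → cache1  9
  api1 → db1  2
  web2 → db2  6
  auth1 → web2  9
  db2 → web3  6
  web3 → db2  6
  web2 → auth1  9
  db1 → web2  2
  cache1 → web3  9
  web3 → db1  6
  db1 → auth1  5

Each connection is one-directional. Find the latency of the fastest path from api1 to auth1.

Routes from api1 to auth1:
api1 -> db1 -> web2 -> auth1: 2 + 2 + 9 = 13
api1 -> db1 -> auth1: 2 + 5 = 7
api1 -> auth1: 8
Best route has total 7 ms.

7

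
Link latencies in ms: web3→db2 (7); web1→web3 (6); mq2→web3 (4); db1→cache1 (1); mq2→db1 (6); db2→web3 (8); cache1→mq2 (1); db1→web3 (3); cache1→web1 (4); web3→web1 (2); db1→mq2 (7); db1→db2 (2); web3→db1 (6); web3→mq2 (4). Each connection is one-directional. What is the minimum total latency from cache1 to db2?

9

Checking several routes:
cache1 - mq2 - web3 - db1 - db2: 1 + 4 + 6 + 2 = 13
cache1 - mq2 - db1 - web3 - db2: 1 + 6 + 3 + 7 = 17
cache1 - mq2 - web3 - db2: 1 + 4 + 7 = 12
cache1 - web1 - web3 - db1 - db2: 4 + 6 + 6 + 2 = 18
cache1 - mq2 - db1 - db2: 1 + 6 + 2 = 9
cache1 - web1 - web3 - db2: 4 + 6 + 7 = 17
The minimum is 9 ms.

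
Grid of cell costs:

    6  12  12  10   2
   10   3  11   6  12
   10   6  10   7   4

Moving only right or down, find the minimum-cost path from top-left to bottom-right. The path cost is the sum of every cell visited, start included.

Path r0c0 -> r1c0 -> r1c1 -> r2c1 -> r2c2 -> r2c3 -> r2c4: 6 + 10 + 3 + 6 + 10 + 7 + 4 = 46.
(Top row then right column would cost 58.)

46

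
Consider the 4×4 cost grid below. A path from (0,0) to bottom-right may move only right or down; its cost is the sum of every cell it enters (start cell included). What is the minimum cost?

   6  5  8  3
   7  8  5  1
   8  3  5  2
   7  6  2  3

28

One optimal route is r0c0 r0c1 r0c2 r0c3 r1c3 r2c3 r3c3.
Its cost is 6 + 5 + 8 + 3 + 1 + 2 + 3 = 28.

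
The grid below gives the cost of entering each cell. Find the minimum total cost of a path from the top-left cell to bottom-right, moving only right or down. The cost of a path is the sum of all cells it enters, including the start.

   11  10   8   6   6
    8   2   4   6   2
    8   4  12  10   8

41

One optimal route is r0c0 -> r1c0 -> r1c1 -> r1c2 -> r1c3 -> r1c4 -> r2c4.
Its cost is 11 + 8 + 2 + 4 + 6 + 2 + 8 = 41.
For comparison, the top-then-right route costs 51.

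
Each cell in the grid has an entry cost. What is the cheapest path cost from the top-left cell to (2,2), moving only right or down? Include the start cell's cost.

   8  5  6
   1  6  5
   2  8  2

Best path: (0,0)→(1,0)→(2,0)→(2,1)→(2,2)
Cost: 8 + 1 + 2 + 8 + 2 = 21
For comparison, the top-then-right route costs 26.

21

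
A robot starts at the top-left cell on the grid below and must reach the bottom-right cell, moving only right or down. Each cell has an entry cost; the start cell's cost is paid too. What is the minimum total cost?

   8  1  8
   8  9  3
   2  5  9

29

One optimal route is (0,0) -> (0,1) -> (0,2) -> (1,2) -> (2,2).
Its cost is 8 + 1 + 8 + 3 + 9 = 29.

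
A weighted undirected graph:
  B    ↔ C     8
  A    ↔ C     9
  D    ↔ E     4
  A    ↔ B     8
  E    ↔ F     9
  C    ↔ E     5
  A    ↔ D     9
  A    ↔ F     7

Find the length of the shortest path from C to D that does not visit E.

18

Routes from C to D avoiding E:
C-A-D: 9 + 9 = 18
C-B-A-D: 8 + 8 + 9 = 25
Best route has total 18.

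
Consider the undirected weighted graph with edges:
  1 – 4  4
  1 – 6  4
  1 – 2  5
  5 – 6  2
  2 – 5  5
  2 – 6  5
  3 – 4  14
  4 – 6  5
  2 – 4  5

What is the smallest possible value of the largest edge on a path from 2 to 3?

14

A few of the 2→3 routes:
2 -> 5 -> 6 -> 4 -> 3: max(5, 2, 5, 14) = 14
2 -> 6 -> 4 -> 3: max(5, 5, 14) = 14
2 -> 5 -> 6 -> 1 -> 4 -> 3: max(5, 2, 4, 4, 14) = 14
2 -> 4 -> 3: max(5, 14) = 14
2 -> 6 -> 1 -> 4 -> 3: max(5, 4, 4, 14) = 14
Best route has worst link 14.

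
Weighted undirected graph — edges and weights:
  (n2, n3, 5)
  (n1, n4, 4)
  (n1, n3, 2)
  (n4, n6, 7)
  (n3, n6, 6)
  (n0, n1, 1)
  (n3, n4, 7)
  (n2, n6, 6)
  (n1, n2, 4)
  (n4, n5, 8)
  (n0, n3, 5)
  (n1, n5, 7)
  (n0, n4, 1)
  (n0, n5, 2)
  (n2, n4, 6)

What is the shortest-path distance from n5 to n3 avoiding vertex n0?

9

A few of the n5→n3 routes:
n5 - n4 - n3: 8 + 7 = 15
n5 - n4 - n1 - n3: 8 + 4 + 2 = 14
n5 - n1 - n3: 7 + 2 = 9
Best route has total 9.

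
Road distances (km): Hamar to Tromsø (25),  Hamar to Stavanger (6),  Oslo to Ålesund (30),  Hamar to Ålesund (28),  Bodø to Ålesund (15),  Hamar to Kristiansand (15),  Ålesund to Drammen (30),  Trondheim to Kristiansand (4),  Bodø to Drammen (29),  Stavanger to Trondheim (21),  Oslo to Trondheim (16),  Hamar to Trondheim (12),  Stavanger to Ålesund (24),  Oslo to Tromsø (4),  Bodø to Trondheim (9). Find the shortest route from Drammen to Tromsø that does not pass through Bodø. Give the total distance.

64

Comparing a few candidate routes:
Drammen → Ålesund → Stavanger → Hamar → Tromsø: 30 + 24 + 6 + 25 = 85
Drammen → Ålesund → Oslo → Tromsø: 30 + 30 + 4 = 64
Drammen → Ålesund → Hamar → Tromsø: 30 + 28 + 25 = 83
Best route has total 64 km.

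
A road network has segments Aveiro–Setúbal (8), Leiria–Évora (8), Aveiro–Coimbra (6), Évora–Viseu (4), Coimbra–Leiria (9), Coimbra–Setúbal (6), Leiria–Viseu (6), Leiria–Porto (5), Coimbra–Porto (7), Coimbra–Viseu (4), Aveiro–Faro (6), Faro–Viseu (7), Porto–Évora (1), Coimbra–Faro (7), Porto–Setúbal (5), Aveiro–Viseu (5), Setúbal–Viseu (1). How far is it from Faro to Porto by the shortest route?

A few of the Faro→Porto routes:
Faro -> Viseu -> Setúbal -> Porto: 7 + 1 + 5 = 13
Faro -> Coimbra -> Viseu -> Évora -> Porto: 7 + 4 + 4 + 1 = 16
Faro -> Coimbra -> Porto: 7 + 7 = 14
Faro -> Aveiro -> Viseu -> Évora -> Porto: 6 + 5 + 4 + 1 = 16
Faro -> Viseu -> Évora -> Porto: 7 + 4 + 1 = 12
Shortest: 12.

12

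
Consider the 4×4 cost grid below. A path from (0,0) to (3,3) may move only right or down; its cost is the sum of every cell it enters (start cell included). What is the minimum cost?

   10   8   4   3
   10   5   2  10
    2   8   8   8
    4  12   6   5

43

Path [0,0]→[0,1]→[0,2]→[1,2]→[2,2]→[3,2]→[3,3]: 10 + 8 + 4 + 2 + 8 + 6 + 5 = 43.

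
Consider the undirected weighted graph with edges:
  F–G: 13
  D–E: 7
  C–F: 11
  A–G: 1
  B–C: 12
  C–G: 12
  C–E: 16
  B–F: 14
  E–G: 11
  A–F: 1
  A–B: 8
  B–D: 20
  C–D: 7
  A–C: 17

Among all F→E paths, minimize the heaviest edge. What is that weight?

Comparing a few candidate routes:
F→A→B→C→D→E: max(1, 8, 12, 7, 7) = 12
F→A→G→E: max(1, 1, 11) = 11
F→C→D→E: max(11, 7, 7) = 11
F→A→G→C→D→E: max(1, 1, 12, 7, 7) = 12
The minimum achievable maximum is 11.

11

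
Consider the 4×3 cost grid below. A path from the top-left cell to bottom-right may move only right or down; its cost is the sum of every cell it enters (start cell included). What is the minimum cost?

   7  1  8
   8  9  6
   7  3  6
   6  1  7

28

Best path: r0c0 -> r0c1 -> r1c1 -> r2c1 -> r3c1 -> r3c2
Cost: 7 + 1 + 9 + 3 + 1 + 7 = 28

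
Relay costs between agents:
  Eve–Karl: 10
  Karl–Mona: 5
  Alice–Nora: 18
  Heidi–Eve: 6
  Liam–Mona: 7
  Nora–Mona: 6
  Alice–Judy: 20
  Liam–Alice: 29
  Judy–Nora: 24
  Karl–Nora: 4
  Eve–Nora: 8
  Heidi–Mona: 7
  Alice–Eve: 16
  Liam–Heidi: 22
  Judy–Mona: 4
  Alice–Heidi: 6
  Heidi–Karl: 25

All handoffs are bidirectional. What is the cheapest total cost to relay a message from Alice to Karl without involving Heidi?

22

Some routes from Alice to Karl avoiding Heidi:
Alice-Eve-Karl: 16 + 10 = 26
Alice-Eve-Nora-Karl: 16 + 8 + 4 = 28
Alice-Nora-Karl: 18 + 4 = 22
The minimum is 22.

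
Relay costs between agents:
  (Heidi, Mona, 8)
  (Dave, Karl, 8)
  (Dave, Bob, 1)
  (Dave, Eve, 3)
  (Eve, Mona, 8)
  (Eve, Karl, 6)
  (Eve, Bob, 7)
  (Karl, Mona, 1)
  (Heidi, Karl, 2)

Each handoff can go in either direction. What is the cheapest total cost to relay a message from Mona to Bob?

A few of the Mona→Bob routes:
Mona - Karl - Eve - Bob: 1 + 6 + 7 = 14
Mona - Karl - Dave - Bob: 1 + 8 + 1 = 10
Mona - Eve - Dave - Bob: 8 + 3 + 1 = 12
Mona - Karl - Eve - Dave - Bob: 1 + 6 + 3 + 1 = 11
Shortest: 10.

10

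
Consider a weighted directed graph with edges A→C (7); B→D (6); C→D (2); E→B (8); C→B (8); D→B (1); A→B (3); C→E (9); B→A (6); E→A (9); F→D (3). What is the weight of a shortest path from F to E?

26

Paths from F to E:
F-D-B-A-C-E: 3 + 1 + 6 + 7 + 9 = 26
Shortest: 26.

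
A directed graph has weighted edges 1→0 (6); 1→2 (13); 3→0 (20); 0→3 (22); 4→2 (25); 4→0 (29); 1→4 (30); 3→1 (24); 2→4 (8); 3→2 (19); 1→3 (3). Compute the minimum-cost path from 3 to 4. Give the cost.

Candidate routes:
3 - 1 - 4: 24 + 30 = 54
3 - 1 - 2 - 4: 24 + 13 + 8 = 45
3 - 2 - 4: 19 + 8 = 27
The minimum is 27.

27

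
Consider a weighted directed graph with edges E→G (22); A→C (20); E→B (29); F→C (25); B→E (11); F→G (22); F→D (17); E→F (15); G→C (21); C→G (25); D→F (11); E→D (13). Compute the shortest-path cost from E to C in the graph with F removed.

43

Candidate routes:
E → G → C: 22 + 21 = 43
The minimum is 43.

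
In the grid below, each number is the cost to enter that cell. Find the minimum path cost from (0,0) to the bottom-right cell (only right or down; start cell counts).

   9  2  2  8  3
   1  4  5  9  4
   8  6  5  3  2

Cheapest: [0,0] [0,1] [0,2] [1,2] [2,2] [2,3] [2,4]
  9 + 2 + 2 + 5 + 5 + 3 + 2 = 28
(Top row then right column would cost 30.)

28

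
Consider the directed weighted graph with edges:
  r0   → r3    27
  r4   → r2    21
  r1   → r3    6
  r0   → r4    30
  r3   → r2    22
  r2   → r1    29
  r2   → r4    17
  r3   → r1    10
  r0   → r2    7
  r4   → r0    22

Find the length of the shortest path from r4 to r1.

Candidate routes:
r4-r0-r3-r2-r1: 22 + 27 + 22 + 29 = 100
r4-r0-r3-r1: 22 + 27 + 10 = 59
r4-r0-r2-r1: 22 + 7 + 29 = 58
r4-r2-r1: 21 + 29 = 50
Shortest: 50.

50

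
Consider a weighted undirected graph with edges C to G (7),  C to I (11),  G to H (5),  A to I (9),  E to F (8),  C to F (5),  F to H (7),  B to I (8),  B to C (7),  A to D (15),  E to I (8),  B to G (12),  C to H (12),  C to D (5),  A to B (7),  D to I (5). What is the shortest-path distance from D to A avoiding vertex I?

15

A few of the D→A routes:
D -> C -> B -> A: 5 + 7 + 7 = 19
D -> A: 15
D -> C -> H -> G -> B -> A: 5 + 12 + 5 + 12 + 7 = 41
D -> C -> G -> B -> A: 5 + 7 + 12 + 7 = 31
Shortest: 15.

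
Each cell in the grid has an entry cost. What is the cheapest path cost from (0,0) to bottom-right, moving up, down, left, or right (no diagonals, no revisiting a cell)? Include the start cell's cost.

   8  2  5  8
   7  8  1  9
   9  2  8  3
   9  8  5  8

One optimal route is (0,0) (0,1) (0,2) (1,2) (2,2) (2,3) (3,3).
Its cost is 8 + 2 + 5 + 1 + 8 + 3 + 8 = 35.

35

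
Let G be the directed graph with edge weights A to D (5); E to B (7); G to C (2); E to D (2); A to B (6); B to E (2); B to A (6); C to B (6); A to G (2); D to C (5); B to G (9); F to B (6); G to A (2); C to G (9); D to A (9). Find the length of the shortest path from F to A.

Checking several routes:
F - B - E - D - A: 6 + 2 + 2 + 9 = 19
F - B - A: 6 + 6 = 12
F - B - G - A: 6 + 9 + 2 = 17
The minimum is 12.

12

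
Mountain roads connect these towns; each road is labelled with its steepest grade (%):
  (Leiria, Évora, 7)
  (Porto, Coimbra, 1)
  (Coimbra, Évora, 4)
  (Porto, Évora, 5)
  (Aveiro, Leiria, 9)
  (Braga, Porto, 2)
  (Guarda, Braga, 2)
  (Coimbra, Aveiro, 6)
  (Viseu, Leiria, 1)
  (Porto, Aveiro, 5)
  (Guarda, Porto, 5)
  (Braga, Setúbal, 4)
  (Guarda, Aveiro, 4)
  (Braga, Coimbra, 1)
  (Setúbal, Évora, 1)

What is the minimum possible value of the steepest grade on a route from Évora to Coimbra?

4

Some routes from Évora to Coimbra:
Évora→Setúbal→Braga→Guarda→Porto→Coimbra: max(1, 4, 2, 5, 1) = 5
Évora→Porto→Coimbra: max(5, 1) = 5
Évora→Coimbra: max(4) = 4
Évora→Setúbal→Braga→Guarda→Aveiro→Porto→Coimbra: max(1, 4, 2, 4, 5, 1) = 5
Évora→Setúbal→Braga→Porto→Coimbra: max(1, 4, 2, 1) = 4
Évora→Setúbal→Braga→Coimbra: max(1, 4, 1) = 4
Best route has worst link 4%.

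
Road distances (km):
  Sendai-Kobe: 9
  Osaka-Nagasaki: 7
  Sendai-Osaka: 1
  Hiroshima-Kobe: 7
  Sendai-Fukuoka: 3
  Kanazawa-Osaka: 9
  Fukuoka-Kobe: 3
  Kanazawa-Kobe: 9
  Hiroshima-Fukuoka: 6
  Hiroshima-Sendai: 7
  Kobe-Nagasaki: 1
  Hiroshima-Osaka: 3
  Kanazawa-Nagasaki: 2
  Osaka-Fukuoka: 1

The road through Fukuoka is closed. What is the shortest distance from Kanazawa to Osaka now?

9

Checking several routes:
Kanazawa -> Kobe -> Nagasaki -> Osaka: 9 + 1 + 7 = 17
Kanazawa -> Osaka: 9
Kanazawa -> Nagasaki -> Kobe -> Hiroshima -> Osaka: 2 + 1 + 7 + 3 = 13
Kanazawa -> Nagasaki -> Kobe -> Sendai -> Osaka: 2 + 1 + 9 + 1 = 13
Kanazawa -> Nagasaki -> Osaka: 2 + 7 = 9
Best route has total 9 km.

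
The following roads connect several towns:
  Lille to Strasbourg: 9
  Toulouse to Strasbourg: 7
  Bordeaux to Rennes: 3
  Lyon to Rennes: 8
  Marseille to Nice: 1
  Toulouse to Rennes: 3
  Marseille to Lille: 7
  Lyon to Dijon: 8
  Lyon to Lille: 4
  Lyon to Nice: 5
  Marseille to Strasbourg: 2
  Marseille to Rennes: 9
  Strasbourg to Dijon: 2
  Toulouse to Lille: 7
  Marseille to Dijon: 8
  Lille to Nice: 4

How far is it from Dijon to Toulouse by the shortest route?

9

Comparing a few candidate routes:
Dijon→Strasbourg→Marseille→Rennes→Toulouse: 2 + 2 + 9 + 3 = 16
Dijon→Strasbourg→Marseille→Nice→Lille→Toulouse: 2 + 2 + 1 + 4 + 7 = 16
Dijon→Marseille→Strasbourg→Toulouse: 8 + 2 + 7 = 17
Dijon→Strasbourg→Toulouse: 2 + 7 = 9
The minimum is 9.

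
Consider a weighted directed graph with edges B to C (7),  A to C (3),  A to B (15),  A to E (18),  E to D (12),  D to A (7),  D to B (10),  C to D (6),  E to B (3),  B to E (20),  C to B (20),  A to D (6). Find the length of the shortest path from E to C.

Checking several routes:
E-D-B-C: 12 + 10 + 7 = 29
E-B-C: 3 + 7 = 10
E-D-A-C: 12 + 7 + 3 = 22
Shortest: 10.

10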